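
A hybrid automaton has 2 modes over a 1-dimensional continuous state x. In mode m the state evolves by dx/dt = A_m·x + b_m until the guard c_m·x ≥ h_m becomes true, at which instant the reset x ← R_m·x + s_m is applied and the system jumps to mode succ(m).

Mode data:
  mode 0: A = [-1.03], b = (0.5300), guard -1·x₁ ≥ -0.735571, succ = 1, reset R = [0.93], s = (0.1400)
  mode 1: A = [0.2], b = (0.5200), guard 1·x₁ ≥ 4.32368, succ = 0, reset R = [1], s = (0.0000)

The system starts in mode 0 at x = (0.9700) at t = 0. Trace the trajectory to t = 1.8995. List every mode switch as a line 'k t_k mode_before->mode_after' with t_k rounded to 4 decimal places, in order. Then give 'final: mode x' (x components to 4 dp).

Mode 0: guard c·x = -0.7356 hit at Δt = 0.7020 (t = 0.7020), x⁻ = (0.7356) → reset → x⁺ = (0.8241), jump to mode 1
Mode 1: flow for 1.1975 to horizon, guard not reached → x = (1.7507)

1 0.7020 0->1
final: 1 1.7507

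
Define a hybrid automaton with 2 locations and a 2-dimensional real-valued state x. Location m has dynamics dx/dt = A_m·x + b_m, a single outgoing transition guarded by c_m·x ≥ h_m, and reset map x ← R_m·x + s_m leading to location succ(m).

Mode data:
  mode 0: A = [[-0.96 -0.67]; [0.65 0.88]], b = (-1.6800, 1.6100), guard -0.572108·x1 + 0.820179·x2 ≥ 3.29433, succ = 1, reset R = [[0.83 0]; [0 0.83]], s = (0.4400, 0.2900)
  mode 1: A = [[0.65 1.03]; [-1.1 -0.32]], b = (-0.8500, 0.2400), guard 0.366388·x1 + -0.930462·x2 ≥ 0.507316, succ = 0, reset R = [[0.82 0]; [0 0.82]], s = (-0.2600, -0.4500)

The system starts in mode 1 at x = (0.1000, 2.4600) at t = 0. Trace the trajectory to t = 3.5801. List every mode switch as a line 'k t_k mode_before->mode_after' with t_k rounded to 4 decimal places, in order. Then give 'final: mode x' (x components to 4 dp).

Mode 1: guard c·x = 0.5073 hit at Δt = 1.3249 (t = 1.3249), x⁻ = (2.1794, 0.3129) → reset → x⁺ = (1.5271, -0.1934), jump to mode 0
Mode 0: guard c·x = 3.2943 hit at Δt = 1.1616 (t = 2.4865), x⁻ = (-1.4338, 3.0164) → reset → x⁺ = (-0.7501, 2.7936), jump to mode 1
Mode 1: flow for 1.0936 to horizon, guard not reached → x = (1.3366, 1.8689)

1 1.3249 1->0
2 2.4865 0->1
final: 1 1.3366 1.8689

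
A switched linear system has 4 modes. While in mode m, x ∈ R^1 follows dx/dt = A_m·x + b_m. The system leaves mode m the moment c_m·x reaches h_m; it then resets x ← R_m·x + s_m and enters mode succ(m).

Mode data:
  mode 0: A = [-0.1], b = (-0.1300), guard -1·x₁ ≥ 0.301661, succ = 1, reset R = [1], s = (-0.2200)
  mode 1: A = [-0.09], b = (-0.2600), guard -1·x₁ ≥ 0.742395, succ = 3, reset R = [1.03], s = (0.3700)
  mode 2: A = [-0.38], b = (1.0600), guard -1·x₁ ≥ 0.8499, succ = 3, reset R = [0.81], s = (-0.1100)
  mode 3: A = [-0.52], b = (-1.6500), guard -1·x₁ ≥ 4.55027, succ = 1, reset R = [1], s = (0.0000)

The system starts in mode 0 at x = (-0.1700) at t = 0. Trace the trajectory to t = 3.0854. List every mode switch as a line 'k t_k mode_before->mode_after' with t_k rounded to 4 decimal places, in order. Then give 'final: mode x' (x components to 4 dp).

Mode 0: guard c·x = 0.3017 hit at Δt = 1.2388 (t = 1.2388), x⁻ = (-0.3017) → reset → x⁺ = (-0.5217), jump to mode 1
Mode 1: guard c·x = 0.7424 hit at Δt = 1.0876 (t = 2.3264), x⁻ = (-0.7424) → reset → x⁺ = (-0.3947), jump to mode 3
Mode 3: flow for 0.7590 to horizon, guard not reached → x = (-1.3007)

1 1.2388 0->1
2 2.3264 1->3
final: 3 -1.3007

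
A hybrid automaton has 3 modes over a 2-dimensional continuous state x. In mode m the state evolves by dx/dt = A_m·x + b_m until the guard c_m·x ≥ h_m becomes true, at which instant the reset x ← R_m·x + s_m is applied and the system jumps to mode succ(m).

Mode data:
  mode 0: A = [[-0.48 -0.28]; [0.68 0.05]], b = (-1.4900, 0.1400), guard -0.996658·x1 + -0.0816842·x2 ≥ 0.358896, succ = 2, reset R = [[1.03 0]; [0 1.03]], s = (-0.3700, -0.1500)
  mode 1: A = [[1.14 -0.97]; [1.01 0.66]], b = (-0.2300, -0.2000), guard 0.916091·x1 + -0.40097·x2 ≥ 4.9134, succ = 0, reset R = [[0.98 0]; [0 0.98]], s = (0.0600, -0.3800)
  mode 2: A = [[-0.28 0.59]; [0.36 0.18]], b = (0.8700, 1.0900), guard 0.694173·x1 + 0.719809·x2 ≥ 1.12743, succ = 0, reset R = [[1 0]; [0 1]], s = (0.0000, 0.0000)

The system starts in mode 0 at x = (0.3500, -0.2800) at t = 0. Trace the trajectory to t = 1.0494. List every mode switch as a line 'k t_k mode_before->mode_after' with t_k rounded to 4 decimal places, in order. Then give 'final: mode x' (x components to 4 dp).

1 0.4870 0->2
final: 2 -0.2047 0.1268

Mode 0: guard c·x = 0.3589 hit at Δt = 0.4870 (t = 0.4870), x⁻ = (-0.3420, -0.2204) → reset → x⁺ = (-0.7223, -0.3770), jump to mode 2
Mode 2: flow for 0.5624 to horizon, guard not reached → x = (-0.2047, 0.1268)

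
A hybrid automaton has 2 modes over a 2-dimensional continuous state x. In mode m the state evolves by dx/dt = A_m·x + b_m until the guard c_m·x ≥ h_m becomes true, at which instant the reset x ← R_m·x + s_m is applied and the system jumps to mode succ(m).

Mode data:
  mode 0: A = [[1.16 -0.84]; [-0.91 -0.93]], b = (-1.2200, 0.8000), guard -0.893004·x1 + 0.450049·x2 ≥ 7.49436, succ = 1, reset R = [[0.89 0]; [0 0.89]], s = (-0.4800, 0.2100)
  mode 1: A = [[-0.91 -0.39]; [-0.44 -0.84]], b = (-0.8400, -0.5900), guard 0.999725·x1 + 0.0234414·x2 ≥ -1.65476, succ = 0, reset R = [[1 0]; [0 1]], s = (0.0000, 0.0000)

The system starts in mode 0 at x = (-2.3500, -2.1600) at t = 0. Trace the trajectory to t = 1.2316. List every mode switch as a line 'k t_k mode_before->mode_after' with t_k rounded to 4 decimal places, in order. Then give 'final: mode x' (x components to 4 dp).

1 0.8457 0->1
final: 1 -5.5206 2.0954

Mode 0: guard c·x = 7.4944 hit at Δt = 0.8457 (t = 0.8457), x⁻ = (-7.4238, 1.9218) → reset → x⁺ = (-7.0872, 1.9204), jump to mode 1
Mode 1: flow for 0.3859 to horizon, guard not reached → x = (-5.5206, 2.0954)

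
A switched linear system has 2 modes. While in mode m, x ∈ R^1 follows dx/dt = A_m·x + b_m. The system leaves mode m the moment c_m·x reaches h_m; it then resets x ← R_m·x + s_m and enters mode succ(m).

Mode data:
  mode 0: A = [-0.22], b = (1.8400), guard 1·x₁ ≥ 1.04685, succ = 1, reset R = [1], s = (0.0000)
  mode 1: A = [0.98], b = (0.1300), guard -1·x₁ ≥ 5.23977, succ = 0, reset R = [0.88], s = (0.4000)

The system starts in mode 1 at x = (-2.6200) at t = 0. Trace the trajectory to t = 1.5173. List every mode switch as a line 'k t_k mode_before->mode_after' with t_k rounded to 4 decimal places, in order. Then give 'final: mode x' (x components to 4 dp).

Mode 1: guard c·x = 5.2398 hit at Δt = 0.7341 (t = 0.7341), x⁻ = (-5.2398) → reset → x⁺ = (-4.2110), jump to mode 0
Mode 0: flow for 0.7832 to horizon, guard not reached → x = (-2.2207)

1 0.7341 1->0
final: 0 -2.2207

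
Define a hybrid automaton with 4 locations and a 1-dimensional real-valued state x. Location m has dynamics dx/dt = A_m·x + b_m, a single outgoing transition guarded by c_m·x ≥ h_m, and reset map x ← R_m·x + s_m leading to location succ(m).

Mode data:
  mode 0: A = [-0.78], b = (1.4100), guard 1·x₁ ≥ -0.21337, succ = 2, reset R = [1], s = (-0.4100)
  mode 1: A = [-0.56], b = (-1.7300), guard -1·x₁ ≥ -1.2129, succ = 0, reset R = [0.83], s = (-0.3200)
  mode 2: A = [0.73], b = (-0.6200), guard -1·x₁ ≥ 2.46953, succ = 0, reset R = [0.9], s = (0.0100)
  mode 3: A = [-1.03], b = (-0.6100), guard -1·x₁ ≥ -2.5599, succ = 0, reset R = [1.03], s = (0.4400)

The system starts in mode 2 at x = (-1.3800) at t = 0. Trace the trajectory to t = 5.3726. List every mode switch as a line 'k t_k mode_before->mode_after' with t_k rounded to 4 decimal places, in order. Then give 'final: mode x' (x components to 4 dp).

Mode 2: guard c·x = 2.4695 hit at Δt = 0.5451 (t = 0.5451), x⁻ = (-2.4695) → reset → x⁺ = (-2.2126), jump to mode 0
Mode 0: guard c·x = -0.2134 hit at Δt = 0.8817 (t = 1.4268), x⁻ = (-0.2134) → reset → x⁺ = (-0.6234), jump to mode 2
Mode 2: guard c·x = 2.4695 hit at Δt = 1.1131 (t = 2.5399), x⁻ = (-2.4695) → reset → x⁺ = (-2.2126), jump to mode 0
Mode 0: guard c·x = -0.2134 hit at Δt = 0.8817 (t = 3.4216), x⁻ = (-0.2134) → reset → x⁺ = (-0.6234), jump to mode 2
Mode 2: guard c·x = 2.4695 hit at Δt = 1.1131 (t = 4.5346), x⁻ = (-2.4695) → reset → x⁺ = (-2.2126), jump to mode 0
Mode 0: flow for 0.8380 to horizon, guard not reached → x = (-0.2835)

1 0.5451 2->0
2 1.4268 0->2
3 2.5399 2->0
4 3.4216 0->2
5 4.5346 2->0
final: 0 -0.2835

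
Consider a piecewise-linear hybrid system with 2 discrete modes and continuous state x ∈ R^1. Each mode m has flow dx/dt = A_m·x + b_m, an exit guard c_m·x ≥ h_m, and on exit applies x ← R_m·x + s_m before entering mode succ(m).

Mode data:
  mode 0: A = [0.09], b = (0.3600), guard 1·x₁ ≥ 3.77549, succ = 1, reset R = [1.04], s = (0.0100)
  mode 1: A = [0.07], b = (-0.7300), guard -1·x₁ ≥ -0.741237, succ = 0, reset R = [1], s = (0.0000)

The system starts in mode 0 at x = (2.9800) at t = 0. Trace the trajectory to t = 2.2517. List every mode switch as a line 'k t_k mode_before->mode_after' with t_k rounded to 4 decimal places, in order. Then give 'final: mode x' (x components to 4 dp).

1 1.1992 0->1
final: 1 3.4401

Mode 0: guard c·x = 3.7755 hit at Δt = 1.1992 (t = 1.1992), x⁻ = (3.7755) → reset → x⁺ = (3.9365), jump to mode 1
Mode 1: flow for 1.0525 to horizon, guard not reached → x = (3.4401)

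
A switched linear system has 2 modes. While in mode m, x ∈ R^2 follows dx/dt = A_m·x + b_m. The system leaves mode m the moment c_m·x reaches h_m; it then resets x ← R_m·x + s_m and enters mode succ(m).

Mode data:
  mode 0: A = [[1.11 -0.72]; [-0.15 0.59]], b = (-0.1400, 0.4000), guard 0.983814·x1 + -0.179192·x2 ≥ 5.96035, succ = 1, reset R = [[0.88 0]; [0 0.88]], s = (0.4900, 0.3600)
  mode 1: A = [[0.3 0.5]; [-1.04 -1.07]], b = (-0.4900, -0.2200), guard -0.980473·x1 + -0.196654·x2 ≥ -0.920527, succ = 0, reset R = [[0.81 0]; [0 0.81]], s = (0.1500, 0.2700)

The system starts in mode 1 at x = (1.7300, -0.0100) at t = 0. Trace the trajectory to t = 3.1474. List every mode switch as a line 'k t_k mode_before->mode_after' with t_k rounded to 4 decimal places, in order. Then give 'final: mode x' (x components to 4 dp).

1 1.2644 1->0
2 2.5103 0->1
final: 1 5.6403 -3.3028

Mode 1: guard c·x = -0.9205 hit at Δt = 1.2644 (t = 1.2644), x⁻ = (1.1827, -1.2159) → reset → x⁺ = (1.1080, -0.7149), jump to mode 0
Mode 0: guard c·x = 5.9604 hit at Δt = 1.2459 (t = 2.5103), x⁻ = (5.7898, -1.4745) → reset → x⁺ = (5.5851, -0.9376), jump to mode 1
Mode 1: flow for 0.6371 to horizon, guard not reached → x = (5.6403, -3.3028)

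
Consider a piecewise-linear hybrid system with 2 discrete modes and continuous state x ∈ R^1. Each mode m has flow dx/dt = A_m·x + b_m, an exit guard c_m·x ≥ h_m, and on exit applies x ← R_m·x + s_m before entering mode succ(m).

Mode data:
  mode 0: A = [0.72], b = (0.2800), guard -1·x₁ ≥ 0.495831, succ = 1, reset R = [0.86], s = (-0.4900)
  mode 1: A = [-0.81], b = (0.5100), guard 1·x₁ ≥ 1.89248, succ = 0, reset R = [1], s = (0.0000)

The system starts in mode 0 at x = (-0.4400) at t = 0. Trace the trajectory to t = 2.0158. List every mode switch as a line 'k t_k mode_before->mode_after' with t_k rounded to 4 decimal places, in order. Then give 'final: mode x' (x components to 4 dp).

1 1.0254 0->1
final: 1 -0.0635

Mode 0: guard c·x = 0.4958 hit at Δt = 1.0254 (t = 1.0254), x⁻ = (-0.4958) → reset → x⁺ = (-0.9164), jump to mode 1
Mode 1: flow for 0.9904 to horizon, guard not reached → x = (-0.0635)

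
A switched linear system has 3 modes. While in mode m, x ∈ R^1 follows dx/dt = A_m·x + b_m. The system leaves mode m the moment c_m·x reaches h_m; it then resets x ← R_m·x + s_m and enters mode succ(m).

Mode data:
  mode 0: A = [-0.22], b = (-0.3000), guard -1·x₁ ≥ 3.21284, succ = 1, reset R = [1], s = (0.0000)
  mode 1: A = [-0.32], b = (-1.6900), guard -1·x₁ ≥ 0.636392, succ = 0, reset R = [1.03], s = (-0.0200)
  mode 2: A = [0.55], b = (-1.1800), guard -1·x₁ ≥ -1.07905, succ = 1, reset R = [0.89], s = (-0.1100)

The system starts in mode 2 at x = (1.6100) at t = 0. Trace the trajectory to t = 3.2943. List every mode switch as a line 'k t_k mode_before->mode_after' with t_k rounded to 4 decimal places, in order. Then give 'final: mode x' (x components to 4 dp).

Mode 2: guard c·x = -1.0791 hit at Δt = 1.2526 (t = 1.2526), x⁻ = (1.0790) → reset → x⁺ = (0.8504), jump to mode 1
Mode 1: guard c·x = 0.6364 hit at Δt = 0.8678 (t = 2.1204), x⁻ = (-0.6364) → reset → x⁺ = (-0.6755), jump to mode 0
Mode 0: flow for 1.1739 to horizon, guard not reached → x = (-0.8321)

1 1.2526 2->1
2 2.1204 1->0
final: 0 -0.8321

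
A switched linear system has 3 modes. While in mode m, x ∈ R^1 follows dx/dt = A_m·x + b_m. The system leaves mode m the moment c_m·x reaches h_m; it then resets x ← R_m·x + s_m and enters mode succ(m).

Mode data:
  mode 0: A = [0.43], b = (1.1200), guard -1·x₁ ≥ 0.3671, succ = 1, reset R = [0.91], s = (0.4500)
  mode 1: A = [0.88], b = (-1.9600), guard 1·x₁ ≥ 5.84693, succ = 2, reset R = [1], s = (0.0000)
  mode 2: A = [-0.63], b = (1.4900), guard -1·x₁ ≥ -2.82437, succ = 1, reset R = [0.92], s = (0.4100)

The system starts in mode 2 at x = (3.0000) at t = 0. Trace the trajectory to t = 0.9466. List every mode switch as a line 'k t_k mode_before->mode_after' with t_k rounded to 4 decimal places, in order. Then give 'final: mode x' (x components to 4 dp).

Mode 2: guard c·x = -2.8244 hit at Δt = 0.5140 (t = 0.5140), x⁻ = (2.8244) → reset → x⁺ = (3.0084), jump to mode 1
Mode 1: flow for 0.4326 to horizon, guard not reached → x = (3.3703)

1 0.5140 2->1
final: 1 3.3703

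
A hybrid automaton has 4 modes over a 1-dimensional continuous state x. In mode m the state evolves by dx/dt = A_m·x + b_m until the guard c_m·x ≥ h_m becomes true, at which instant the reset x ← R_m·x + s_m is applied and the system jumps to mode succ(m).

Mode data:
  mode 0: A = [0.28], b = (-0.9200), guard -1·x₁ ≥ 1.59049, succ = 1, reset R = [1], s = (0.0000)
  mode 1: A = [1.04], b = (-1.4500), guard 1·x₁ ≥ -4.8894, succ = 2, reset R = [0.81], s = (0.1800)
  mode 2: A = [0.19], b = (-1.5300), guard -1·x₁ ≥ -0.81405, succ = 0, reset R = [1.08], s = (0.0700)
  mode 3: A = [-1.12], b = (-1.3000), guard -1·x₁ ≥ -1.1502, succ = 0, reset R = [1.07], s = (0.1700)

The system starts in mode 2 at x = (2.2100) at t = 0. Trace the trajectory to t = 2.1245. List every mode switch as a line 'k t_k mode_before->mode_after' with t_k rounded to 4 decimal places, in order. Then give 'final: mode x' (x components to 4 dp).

Mode 2: guard c·x = -0.8141 hit at Δt = 1.1276 (t = 1.1276), x⁻ = (0.8141) → reset → x⁺ = (0.9492), jump to mode 0
Mode 0: flow for 0.9969 to horizon, guard not reached → x = (0.1969)

1 1.1276 2->0
final: 0 0.1969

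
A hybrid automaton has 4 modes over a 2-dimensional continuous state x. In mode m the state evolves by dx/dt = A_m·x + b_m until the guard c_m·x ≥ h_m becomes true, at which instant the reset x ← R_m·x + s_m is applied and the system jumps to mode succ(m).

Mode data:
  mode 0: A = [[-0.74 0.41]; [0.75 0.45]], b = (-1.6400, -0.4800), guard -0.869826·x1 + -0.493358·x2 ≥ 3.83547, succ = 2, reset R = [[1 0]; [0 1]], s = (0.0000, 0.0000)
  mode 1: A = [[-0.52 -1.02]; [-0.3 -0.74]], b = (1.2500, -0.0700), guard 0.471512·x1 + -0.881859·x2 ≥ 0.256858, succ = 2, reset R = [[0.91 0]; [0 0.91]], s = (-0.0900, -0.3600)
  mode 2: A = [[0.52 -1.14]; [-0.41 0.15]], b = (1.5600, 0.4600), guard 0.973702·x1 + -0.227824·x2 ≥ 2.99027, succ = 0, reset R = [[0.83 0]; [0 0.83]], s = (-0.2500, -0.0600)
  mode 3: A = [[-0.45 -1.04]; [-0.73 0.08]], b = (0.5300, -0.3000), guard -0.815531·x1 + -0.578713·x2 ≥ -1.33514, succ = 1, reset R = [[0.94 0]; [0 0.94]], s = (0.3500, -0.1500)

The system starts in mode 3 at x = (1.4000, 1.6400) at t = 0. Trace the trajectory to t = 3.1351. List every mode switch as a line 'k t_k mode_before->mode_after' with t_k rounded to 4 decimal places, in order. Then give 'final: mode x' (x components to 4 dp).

Mode 3: guard c·x = -1.3351 hit at Δt = 0.4416 (t = 0.4416), x⁻ = (0.7747, 1.2154) → reset → x⁺ = (1.0782, 0.9925), jump to mode 1
Mode 1: guard c·x = 0.2569 hit at Δt = 0.8015 (t = 1.2431), x⁻ = (1.1305, 0.3132) → reset → x⁺ = (0.9388, -0.0750), jump to mode 2
Mode 2: guard c·x = 2.9903 hit at Δt = 0.7598 (t = 2.0029), x⁻ = (2.9942, -0.3283) → reset → x⁺ = (2.2352, -0.3325), jump to mode 0
Mode 0: flow for 1.1322 to horizon, guard not reached → x = (-0.3317, -0.2858)

1 0.4416 3->1
2 1.2431 1->2
3 2.0029 2->0
final: 0 -0.3317 -0.2858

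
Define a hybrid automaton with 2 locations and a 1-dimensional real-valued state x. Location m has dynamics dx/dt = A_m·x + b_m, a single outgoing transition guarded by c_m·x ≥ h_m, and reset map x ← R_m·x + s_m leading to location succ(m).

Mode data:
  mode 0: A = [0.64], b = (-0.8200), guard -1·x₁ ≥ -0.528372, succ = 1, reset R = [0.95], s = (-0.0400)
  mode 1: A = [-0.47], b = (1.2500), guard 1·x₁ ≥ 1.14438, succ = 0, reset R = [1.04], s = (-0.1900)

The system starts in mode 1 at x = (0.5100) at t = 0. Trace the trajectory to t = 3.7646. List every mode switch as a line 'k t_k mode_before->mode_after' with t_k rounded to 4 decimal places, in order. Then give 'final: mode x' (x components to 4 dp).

Mode 1: guard c·x = 1.1444 hit at Δt = 0.7441 (t = 0.7441), x⁻ = (1.1444) → reset → x⁺ = (1.0002), jump to mode 0
Mode 0: guard c·x = -0.5284 hit at Δt = 1.5394 (t = 2.2835), x⁻ = (0.5284) → reset → x⁺ = (0.4620), jump to mode 1
Mode 1: guard c·x = 1.1444 hit at Δt = 0.7911 (t = 3.0746), x⁻ = (1.1444) → reset → x⁺ = (1.0002), jump to mode 0
Mode 0: flow for 0.6900 to horizon, guard not reached → x = (0.8441)

1 0.7441 1->0
2 2.2835 0->1
3 3.0746 1->0
final: 0 0.8441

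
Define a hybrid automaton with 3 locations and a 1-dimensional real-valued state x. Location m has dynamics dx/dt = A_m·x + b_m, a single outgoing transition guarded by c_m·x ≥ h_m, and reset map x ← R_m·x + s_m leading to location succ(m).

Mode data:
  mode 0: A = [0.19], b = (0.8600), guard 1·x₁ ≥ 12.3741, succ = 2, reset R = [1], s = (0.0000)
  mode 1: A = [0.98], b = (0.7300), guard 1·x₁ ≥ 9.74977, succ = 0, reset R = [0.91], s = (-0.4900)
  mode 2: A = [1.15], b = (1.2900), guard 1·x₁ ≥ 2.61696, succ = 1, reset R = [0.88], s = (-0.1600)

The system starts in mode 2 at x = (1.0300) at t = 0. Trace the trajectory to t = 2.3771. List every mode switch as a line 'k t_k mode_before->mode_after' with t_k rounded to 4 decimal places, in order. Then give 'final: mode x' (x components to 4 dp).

Mode 2: guard c·x = 2.6170 hit at Δt = 0.4804 (t = 0.4804), x⁻ = (2.6170) → reset → x⁺ = (2.1429), jump to mode 1
Mode 1: guard c·x = 9.7498 hit at Δt = 1.3167 (t = 1.7971), x⁻ = (9.7498) → reset → x⁺ = (8.3823), jump to mode 0
Mode 0: flow for 0.5800 to horizon, guard not reached → x = (9.8862)

1 0.4804 2->1
2 1.7971 1->0
final: 0 9.8862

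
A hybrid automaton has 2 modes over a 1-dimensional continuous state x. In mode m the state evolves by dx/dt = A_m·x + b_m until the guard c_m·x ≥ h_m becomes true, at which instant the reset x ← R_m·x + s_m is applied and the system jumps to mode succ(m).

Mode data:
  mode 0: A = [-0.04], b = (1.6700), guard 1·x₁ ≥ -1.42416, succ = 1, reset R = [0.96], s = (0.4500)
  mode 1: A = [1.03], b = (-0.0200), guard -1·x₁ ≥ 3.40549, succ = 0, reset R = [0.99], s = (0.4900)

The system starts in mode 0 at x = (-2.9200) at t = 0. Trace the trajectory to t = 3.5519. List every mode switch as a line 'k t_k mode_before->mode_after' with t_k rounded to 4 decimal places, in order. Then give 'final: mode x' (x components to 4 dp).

1 0.8515 0->1
2 2.1103 1->0
3 2.9402 0->1
final: 1 -1.7393

Mode 0: guard c·x = -1.4242 hit at Δt = 0.8515 (t = 0.8515), x⁻ = (-1.4242) → reset → x⁺ = (-0.9172), jump to mode 1
Mode 1: guard c·x = 3.4055 hit at Δt = 1.2588 (t = 2.1103), x⁻ = (-3.4055) → reset → x⁺ = (-2.8814), jump to mode 0
Mode 0: guard c·x = -1.4242 hit at Δt = 0.8299 (t = 2.9402), x⁻ = (-1.4242) → reset → x⁺ = (-0.9172), jump to mode 1
Mode 1: flow for 0.6117 to horizon, guard not reached → x = (-1.7393)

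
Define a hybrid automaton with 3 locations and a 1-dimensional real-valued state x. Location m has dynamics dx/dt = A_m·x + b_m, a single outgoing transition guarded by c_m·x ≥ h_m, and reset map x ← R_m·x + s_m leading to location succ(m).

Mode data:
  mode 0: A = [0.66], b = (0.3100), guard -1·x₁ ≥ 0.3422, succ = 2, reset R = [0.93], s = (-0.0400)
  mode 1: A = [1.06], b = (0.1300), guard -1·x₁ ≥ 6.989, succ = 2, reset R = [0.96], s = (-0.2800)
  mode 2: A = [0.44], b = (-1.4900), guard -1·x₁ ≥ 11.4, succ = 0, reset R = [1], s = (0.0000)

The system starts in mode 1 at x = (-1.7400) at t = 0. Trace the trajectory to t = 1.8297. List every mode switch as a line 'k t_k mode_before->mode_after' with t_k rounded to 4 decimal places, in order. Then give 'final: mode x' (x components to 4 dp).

Mode 1: guard c·x = 6.9890 hit at Δt = 1.3640 (t = 1.3640), x⁻ = (-6.9890) → reset → x⁺ = (-6.9894), jump to mode 2
Mode 2: flow for 0.4657 to horizon, guard not reached → x = (-9.3490)

1 1.3640 1->2
final: 2 -9.3490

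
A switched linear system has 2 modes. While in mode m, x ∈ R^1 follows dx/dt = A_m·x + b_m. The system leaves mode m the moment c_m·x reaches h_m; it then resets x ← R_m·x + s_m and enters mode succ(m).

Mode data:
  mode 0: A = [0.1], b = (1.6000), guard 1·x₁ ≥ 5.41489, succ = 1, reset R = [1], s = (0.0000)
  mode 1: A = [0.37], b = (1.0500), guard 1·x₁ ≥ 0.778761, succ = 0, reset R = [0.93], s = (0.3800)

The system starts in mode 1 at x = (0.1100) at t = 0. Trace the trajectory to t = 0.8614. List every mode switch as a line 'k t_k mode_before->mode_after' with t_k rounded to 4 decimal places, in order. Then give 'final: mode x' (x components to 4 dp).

1 0.5526 1->0
final: 0 1.6407

Mode 1: guard c·x = 0.7788 hit at Δt = 0.5526 (t = 0.5526), x⁻ = (0.7788) → reset → x⁺ = (1.1042), jump to mode 0
Mode 0: flow for 0.3088 to horizon, guard not reached → x = (1.6407)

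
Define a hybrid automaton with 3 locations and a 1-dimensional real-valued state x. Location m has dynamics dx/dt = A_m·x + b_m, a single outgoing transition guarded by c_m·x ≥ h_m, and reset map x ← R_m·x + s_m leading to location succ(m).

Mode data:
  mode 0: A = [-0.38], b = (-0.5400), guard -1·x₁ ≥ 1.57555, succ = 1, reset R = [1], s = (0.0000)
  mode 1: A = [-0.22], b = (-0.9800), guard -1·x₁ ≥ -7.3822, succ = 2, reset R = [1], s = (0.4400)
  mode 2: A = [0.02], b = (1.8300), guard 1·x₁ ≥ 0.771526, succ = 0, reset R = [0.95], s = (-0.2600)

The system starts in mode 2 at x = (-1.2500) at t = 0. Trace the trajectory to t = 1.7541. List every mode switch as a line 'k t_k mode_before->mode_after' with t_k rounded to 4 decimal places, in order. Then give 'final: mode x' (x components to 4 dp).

1 1.1076 2->0
final: 0 0.0604

Mode 2: guard c·x = 0.7715 hit at Δt = 1.1076 (t = 1.1076), x⁻ = (0.7715) → reset → x⁺ = (0.4729), jump to mode 0
Mode 0: flow for 0.6465 to horizon, guard not reached → x = (0.0604)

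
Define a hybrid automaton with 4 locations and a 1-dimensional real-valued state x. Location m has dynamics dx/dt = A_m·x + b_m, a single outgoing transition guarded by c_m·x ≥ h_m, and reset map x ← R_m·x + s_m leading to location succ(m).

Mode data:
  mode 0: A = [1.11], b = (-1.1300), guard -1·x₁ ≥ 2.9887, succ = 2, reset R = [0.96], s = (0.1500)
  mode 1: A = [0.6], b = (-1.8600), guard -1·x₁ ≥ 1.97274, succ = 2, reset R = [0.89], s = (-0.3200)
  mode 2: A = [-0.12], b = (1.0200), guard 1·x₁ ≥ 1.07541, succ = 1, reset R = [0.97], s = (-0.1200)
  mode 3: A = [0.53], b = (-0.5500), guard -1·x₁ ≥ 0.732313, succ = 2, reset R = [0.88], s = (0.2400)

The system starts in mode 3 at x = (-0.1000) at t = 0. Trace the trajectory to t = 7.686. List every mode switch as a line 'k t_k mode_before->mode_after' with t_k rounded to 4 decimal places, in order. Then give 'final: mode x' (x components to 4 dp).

Mode 3: guard c·x = 0.7323 hit at Δt = 0.8339 (t = 0.8339), x⁻ = (-0.7323) → reset → x⁺ = (-0.4044), jump to mode 2
Mode 2: guard c·x = 1.0754 hit at Δt = 1.5146 (t = 2.3485), x⁻ = (1.0754) → reset → x⁺ = (0.9231), jump to mode 1
Mode 1: guard c·x = 1.9727 hit at Δt = 1.4100 (t = 3.7585), x⁻ = (-1.9727) → reset → x⁺ = (-2.0757), jump to mode 2
Mode 2: guard c·x = 1.0754 hit at Δt = 2.9480 (t = 6.7065), x⁻ = (1.0754) → reset → x⁺ = (0.9231), jump to mode 1
Mode 1: flow for 0.9795 to horizon, guard not reached → x = (-0.8179)

1 0.8339 3->2
2 2.3485 2->1
3 3.7585 1->2
4 6.7065 2->1
final: 1 -0.8179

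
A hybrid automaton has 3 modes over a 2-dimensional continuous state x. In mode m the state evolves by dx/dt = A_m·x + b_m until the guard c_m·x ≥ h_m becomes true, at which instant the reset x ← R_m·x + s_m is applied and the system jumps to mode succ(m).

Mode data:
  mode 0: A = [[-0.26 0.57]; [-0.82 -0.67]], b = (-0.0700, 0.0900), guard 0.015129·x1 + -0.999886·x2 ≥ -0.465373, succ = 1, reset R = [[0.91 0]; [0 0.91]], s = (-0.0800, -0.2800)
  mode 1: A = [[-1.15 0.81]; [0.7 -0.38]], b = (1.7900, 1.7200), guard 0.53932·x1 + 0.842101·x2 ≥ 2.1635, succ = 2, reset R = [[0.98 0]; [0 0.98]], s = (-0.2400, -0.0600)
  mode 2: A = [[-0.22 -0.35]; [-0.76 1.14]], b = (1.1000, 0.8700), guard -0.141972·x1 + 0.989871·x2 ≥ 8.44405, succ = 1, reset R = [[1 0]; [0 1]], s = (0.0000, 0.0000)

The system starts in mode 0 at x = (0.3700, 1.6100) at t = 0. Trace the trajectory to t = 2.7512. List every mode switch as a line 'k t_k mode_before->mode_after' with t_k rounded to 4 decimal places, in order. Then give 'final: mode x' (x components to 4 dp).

Mode 0: guard c·x = -0.4654 hit at Δt = 1.0459 (t = 1.0459), x⁻ = (0.7272, 0.4764) → reset → x⁺ = (0.5818, 0.1536), jump to mode 1
Mode 1: guard c·x = 2.1635 hit at Δt = 0.6924 (t = 1.7383), x⁻ = (1.4935, 1.6126) → reset → x⁺ = (1.2237, 1.5204), jump to mode 2
Mode 2: flow for 1.0129 to horizon, guard not reached → x = (1.0719, 4.6764)

1 1.0459 0->1
2 1.7383 1->2
final: 2 1.0719 4.6764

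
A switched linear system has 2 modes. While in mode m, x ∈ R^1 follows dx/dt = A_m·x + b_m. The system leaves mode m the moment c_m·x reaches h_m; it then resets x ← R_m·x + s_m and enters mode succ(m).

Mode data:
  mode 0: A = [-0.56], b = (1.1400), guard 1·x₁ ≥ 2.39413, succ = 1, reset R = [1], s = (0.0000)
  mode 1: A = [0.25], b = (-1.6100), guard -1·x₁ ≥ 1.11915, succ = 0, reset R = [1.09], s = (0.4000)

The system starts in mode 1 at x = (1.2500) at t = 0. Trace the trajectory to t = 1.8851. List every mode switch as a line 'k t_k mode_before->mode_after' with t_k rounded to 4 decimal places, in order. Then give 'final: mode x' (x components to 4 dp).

Mode 1: guard c·x = 1.1192 hit at Δt = 1.5041 (t = 1.5041), x⁻ = (-1.1192) → reset → x⁺ = (-0.8199), jump to mode 0
Mode 0: flow for 0.3810 to horizon, guard not reached → x = (-0.2712)

1 1.5041 1->0
final: 0 -0.2712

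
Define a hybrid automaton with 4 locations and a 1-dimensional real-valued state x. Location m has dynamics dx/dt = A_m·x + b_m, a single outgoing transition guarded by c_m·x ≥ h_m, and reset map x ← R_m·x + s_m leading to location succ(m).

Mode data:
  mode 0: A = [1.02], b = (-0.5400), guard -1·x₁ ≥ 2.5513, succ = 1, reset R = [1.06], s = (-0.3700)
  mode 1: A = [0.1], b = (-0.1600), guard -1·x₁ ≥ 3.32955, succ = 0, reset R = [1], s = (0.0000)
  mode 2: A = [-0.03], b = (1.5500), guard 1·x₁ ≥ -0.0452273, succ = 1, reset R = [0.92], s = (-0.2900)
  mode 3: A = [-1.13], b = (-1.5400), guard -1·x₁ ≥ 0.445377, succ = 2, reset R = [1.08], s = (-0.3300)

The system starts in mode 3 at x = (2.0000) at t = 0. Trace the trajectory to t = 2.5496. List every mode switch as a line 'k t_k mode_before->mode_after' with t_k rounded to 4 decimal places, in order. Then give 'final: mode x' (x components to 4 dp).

1 1.1495 3->2
2 1.6395 2->1
final: 1 -0.5157

Mode 3: guard c·x = 0.4454 hit at Δt = 1.1495 (t = 1.1495), x⁻ = (-0.4454) → reset → x⁺ = (-0.8110), jump to mode 2
Mode 2: guard c·x = -0.0452 hit at Δt = 0.4900 (t = 1.6395), x⁻ = (-0.0452) → reset → x⁺ = (-0.3316), jump to mode 1
Mode 1: flow for 0.9101 to horizon, guard not reached → x = (-0.5157)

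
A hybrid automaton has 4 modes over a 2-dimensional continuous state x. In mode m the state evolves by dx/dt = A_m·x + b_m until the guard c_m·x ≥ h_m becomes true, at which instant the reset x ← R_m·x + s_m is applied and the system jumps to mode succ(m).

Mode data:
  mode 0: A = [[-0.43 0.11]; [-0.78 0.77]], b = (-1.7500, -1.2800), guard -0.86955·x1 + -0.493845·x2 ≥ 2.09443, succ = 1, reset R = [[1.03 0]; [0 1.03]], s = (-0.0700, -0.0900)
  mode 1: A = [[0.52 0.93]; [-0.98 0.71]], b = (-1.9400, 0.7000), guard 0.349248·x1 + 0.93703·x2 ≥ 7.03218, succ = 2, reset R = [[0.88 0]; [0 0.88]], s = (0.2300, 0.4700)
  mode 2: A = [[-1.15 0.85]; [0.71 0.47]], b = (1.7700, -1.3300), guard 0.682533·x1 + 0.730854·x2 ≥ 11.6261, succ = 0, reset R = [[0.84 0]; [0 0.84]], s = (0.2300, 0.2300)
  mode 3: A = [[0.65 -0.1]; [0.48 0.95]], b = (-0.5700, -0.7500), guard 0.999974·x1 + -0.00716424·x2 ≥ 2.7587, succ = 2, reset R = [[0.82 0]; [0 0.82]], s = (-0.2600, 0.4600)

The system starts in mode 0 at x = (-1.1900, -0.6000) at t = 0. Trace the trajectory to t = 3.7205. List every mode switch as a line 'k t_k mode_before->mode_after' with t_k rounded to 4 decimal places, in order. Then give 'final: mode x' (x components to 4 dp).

1 0.5543 0->1
2 2.0747 1->2
3 2.9562 2->0
final: 0 2.5243 14.4086

Mode 0: guard c·x = 2.0944 hit at Δt = 0.5543 (t = 0.5543), x⁻ = (-1.8449, -0.9927) → reset → x⁺ = (-1.9702, -1.1124), jump to mode 1
Mode 1: guard c·x = 7.0322 hit at Δt = 1.5204 (t = 2.0747), x⁻ = (-4.3820, 9.1380) → reset → x⁺ = (-3.6262, 8.5115), jump to mode 2
Mode 2: guard c·x = 11.6261 hit at Δt = 0.8815 (t = 2.9562), x⁻ = (4.3475, 11.8475) → reset → x⁺ = (3.8819, 10.1819), jump to mode 0
Mode 0: flow for 0.7643 to horizon, guard not reached → x = (2.5243, 14.4086)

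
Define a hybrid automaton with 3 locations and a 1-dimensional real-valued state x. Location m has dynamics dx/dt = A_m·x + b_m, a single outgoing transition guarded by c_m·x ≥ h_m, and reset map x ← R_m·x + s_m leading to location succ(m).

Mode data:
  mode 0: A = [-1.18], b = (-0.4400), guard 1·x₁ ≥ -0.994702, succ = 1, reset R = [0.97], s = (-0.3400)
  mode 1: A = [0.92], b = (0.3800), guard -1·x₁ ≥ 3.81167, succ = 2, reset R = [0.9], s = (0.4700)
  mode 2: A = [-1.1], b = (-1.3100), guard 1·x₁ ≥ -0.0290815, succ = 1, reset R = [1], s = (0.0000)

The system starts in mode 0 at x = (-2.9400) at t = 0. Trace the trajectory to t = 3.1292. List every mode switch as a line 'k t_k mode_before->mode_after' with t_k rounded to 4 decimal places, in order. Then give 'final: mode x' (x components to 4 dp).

Mode 0: guard c·x = -0.9947 hit at Δt = 1.2016 (t = 1.2016), x⁻ = (-0.9947) → reset → x⁺ = (-1.3049), jump to mode 1
Mode 1: guard c·x = 3.8117 hit at Δt = 1.4542 (t = 2.6558), x⁻ = (-3.8117) → reset → x⁺ = (-2.9605), jump to mode 2
Mode 2: flow for 0.4734 to horizon, guard not reached → x = (-2.2422)

1 1.2016 0->1
2 2.6558 1->2
final: 2 -2.2422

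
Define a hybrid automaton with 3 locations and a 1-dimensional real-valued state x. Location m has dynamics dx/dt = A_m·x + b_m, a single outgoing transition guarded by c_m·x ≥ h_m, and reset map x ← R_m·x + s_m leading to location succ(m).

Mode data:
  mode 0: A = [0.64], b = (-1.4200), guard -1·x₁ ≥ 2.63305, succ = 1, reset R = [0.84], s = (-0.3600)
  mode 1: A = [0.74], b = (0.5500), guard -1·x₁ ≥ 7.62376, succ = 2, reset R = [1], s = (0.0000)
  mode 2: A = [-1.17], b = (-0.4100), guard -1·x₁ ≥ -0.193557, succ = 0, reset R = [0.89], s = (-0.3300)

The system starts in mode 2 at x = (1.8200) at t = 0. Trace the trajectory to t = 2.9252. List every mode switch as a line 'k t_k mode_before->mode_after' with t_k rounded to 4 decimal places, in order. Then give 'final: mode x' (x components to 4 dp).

1 1.1827 2->0
2 2.2979 0->1
final: 1 -3.6520

Mode 2: guard c·x = -0.1936 hit at Δt = 1.1827 (t = 1.1827), x⁻ = (0.1936) → reset → x⁺ = (-0.1577), jump to mode 0
Mode 0: guard c·x = 2.6330 hit at Δt = 1.1152 (t = 2.2979), x⁻ = (-2.6330) → reset → x⁺ = (-2.5718), jump to mode 1
Mode 1: flow for 0.6273 to horizon, guard not reached → x = (-3.6520)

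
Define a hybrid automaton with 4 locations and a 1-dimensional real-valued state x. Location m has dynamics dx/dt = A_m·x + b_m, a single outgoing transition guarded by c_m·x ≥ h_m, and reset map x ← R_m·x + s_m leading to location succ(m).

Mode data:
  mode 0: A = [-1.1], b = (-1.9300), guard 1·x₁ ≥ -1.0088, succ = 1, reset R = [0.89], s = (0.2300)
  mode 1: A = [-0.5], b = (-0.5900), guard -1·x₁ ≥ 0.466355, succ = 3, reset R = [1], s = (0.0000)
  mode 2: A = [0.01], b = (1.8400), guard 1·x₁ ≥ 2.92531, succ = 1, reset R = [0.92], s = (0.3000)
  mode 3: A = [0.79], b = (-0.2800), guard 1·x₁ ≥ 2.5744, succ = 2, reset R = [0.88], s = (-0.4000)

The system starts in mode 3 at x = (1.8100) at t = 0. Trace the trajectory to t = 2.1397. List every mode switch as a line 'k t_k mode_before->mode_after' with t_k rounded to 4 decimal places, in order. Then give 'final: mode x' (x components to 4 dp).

1 0.5343 3->2
2 1.1029 2->1
final: 1 1.3039

Mode 3: guard c·x = 2.5744 hit at Δt = 0.5343 (t = 0.5343), x⁻ = (2.5744) → reset → x⁺ = (1.8655), jump to mode 2
Mode 2: guard c·x = 2.9253 hit at Δt = 0.5686 (t = 1.1029), x⁻ = (2.9253) → reset → x⁺ = (2.9913), jump to mode 1
Mode 1: flow for 1.0368 to horizon, guard not reached → x = (1.3039)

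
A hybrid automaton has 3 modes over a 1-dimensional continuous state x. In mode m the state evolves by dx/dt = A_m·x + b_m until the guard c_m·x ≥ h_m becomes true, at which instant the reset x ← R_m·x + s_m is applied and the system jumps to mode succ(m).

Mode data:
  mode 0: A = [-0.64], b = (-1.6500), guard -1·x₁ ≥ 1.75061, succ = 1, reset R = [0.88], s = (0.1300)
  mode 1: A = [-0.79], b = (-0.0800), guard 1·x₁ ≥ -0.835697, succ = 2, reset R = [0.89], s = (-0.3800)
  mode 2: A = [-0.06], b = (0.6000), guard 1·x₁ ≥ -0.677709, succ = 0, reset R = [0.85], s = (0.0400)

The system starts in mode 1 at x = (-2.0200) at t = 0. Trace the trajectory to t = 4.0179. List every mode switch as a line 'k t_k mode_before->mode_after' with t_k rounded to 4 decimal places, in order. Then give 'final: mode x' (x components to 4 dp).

1 1.2156 1->2
2 1.8977 2->0
3 3.3091 0->1
final: 1 -0.8492

Mode 1: guard c·x = -0.8357 hit at Δt = 1.2156 (t = 1.2156), x⁻ = (-0.8357) → reset → x⁺ = (-1.1238), jump to mode 2
Mode 2: guard c·x = -0.6777 hit at Δt = 0.6821 (t = 1.8977), x⁻ = (-0.6777) → reset → x⁺ = (-0.5361), jump to mode 0
Mode 0: guard c·x = 1.7506 hit at Δt = 1.4114 (t = 3.3091), x⁻ = (-1.7506) → reset → x⁺ = (-1.4105), jump to mode 1
Mode 1: flow for 0.7088 to horizon, guard not reached → x = (-0.8492)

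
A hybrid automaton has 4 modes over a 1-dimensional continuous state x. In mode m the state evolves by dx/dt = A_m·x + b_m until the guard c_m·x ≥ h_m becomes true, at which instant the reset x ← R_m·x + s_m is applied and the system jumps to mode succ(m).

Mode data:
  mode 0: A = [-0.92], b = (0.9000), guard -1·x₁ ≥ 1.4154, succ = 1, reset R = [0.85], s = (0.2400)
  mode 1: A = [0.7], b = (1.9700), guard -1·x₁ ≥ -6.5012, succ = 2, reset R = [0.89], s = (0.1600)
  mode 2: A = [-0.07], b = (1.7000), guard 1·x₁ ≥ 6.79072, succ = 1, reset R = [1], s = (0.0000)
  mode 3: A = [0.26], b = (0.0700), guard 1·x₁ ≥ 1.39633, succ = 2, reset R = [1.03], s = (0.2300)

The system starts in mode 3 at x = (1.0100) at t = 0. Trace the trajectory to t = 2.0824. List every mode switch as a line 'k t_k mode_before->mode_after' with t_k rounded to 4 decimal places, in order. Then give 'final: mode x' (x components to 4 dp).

Mode 3: guard c·x = 1.3963 hit at Δt = 1.0150 (t = 1.0150), x⁻ = (1.3963) → reset → x⁺ = (1.6682), jump to mode 2
Mode 2: flow for 1.0674 to horizon, guard not reached → x = (3.2965)

1 1.0150 3->2
final: 2 3.2965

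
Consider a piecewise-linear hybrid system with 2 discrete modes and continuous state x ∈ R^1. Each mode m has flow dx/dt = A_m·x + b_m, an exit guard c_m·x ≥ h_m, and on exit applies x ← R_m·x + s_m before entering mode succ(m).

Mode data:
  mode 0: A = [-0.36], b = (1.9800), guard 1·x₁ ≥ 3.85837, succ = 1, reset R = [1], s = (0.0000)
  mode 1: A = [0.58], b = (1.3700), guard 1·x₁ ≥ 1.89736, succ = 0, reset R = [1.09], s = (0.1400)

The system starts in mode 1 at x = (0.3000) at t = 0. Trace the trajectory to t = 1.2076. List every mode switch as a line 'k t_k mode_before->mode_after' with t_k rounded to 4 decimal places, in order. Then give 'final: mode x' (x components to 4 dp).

Mode 1: guard c·x = 1.8974 hit at Δt = 0.8104 (t = 0.8104), x⁻ = (1.8974) → reset → x⁺ = (2.2081), jump to mode 0
Mode 0: flow for 0.3972 to horizon, guard not reached → x = (2.6467)

1 0.8104 1->0
final: 0 2.6467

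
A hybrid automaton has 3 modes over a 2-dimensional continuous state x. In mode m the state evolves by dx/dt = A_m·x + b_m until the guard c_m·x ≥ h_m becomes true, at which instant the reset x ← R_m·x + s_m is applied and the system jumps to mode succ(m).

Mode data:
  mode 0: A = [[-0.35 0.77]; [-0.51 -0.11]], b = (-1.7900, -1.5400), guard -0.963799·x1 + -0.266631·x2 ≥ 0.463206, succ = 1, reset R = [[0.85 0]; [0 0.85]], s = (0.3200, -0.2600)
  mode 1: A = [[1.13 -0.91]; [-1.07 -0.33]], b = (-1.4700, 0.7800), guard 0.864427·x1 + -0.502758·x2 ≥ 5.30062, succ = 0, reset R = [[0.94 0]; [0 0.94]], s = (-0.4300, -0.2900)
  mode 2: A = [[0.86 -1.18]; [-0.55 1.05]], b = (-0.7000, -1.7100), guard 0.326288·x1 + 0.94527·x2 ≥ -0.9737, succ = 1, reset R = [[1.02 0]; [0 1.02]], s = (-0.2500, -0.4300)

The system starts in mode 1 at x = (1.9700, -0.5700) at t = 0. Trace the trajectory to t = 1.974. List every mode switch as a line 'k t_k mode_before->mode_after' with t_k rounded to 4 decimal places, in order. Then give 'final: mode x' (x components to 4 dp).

1 0.8912 1->0
2 1.5421 0->1
final: 1 2.4104 -3.5880

Mode 1: guard c·x = 5.3006 hit at Δt = 0.8912 (t = 0.8912), x⁻ = (4.7532, -2.3706) → reset → x⁺ = (4.0380, -2.5184), jump to mode 0
Mode 0: guard c·x = 0.4632 hit at Δt = 0.6509 (t = 1.5421), x⁻ = (0.6411, -4.0545) → reset → x⁺ = (0.8649, -3.7063), jump to mode 1
Mode 1: flow for 0.4319 to horizon, guard not reached → x = (2.4104, -3.5880)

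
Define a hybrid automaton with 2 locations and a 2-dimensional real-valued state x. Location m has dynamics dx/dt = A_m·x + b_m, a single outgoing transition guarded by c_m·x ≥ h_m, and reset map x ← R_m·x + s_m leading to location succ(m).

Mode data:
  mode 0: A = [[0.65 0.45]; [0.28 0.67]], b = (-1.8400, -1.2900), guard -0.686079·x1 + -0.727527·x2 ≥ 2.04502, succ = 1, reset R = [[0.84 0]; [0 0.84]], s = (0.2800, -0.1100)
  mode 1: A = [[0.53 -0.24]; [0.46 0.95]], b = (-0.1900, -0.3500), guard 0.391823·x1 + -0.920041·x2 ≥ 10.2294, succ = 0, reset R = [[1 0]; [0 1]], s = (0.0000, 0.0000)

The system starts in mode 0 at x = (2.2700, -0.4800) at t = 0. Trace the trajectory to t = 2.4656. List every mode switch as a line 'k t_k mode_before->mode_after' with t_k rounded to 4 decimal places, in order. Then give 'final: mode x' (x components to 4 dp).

Mode 0: guard c·x = 2.0450 hit at Δt = 1.3492 (t = 1.3492), x⁻ = (0.2016, -3.0011) → reset → x⁺ = (0.4494, -2.6309), jump to mode 1
Mode 1: flow for 1.1164 to horizon, guard not reached → x = (2.1463, -7.4066)

1 1.3492 0->1
final: 1 2.1463 -7.4066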